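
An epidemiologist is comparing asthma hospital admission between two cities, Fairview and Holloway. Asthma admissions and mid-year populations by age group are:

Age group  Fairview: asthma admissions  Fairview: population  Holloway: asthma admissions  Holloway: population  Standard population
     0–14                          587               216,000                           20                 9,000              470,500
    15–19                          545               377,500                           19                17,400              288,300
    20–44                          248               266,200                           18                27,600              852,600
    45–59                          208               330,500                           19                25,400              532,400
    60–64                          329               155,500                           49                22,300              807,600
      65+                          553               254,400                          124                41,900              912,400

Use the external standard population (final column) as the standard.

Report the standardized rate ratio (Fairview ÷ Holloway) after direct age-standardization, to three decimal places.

Age-specific rates per 10,000 for Fairview: 27.18, 14.44, 9.32, 6.29, 21.16, 21.74.
For Holloway: 22.22, 10.92, 6.52, 7.48, 21.97, 29.59.
Standard total = 3,863,800; weights = 0.1218, 0.0746, 0.2207, 0.1378, 0.2090, 0.2361.
Fairview: 0.1218×27.18 + 0.0746×14.44 + 0.2207×9.32 + 0.1378×6.29 + 0.2090×21.16 + 0.2361×21.74 = 16.8648 per 10,000.
Holloway: 0.1218×22.22 + 0.0746×10.92 + 0.2207×6.52 + 0.1378×7.48 + 0.2090×21.97 + 0.2361×29.59 = 17.5718 per 10,000.
Ratio = 16.8648 ÷ 17.5718 = 0.95977.

0.960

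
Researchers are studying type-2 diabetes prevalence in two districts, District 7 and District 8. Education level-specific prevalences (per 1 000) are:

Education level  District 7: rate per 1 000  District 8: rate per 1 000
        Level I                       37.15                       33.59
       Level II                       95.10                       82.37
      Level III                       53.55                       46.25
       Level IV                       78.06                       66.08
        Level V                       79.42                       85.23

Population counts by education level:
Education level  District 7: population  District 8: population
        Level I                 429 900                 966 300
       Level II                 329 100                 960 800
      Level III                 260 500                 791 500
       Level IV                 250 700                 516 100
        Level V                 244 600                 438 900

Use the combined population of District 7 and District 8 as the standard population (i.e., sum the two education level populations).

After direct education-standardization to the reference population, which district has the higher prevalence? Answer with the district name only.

District 7

Combined standard total = 5 188 400; weights = 0.2691, 0.2486, 0.2028, 0.1478, 0.1317.
District 7: 0.2691×37.15 + 0.2486×95.10 + 0.2028×53.55 + 0.1478×78.06 + 0.1317×79.42 = 66.4970 per 1 000.
District 8: 0.2691×33.59 + 0.2486×82.37 + 0.2028×46.25 + 0.1478×66.08 + 0.1317×85.23 = 59.8888 per 1 000.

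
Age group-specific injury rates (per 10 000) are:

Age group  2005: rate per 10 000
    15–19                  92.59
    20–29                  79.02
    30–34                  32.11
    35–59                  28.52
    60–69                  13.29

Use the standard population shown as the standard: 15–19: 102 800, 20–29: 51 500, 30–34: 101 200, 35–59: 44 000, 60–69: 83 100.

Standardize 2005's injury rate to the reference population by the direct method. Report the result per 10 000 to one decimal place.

Standard total = 382 600; weights = 0.2687, 0.1346, 0.2645, 0.1150, 0.2172.
Standardized rate: 0.2687×92.59 + 0.1346×79.02 + 0.2645×32.11 + 0.1150×28.52 + 0.2172×13.29 = 50.1741 per 10 000.

50.2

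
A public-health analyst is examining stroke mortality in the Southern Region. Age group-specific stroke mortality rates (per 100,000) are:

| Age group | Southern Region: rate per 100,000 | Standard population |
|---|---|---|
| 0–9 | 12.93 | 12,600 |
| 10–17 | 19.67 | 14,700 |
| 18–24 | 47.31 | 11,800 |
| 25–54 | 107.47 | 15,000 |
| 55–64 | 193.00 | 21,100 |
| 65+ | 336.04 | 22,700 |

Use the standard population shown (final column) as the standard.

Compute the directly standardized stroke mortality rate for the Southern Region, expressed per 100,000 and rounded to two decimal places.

146.30

Standard total = 97,900; weights = 0.1287, 0.1502, 0.1205, 0.1532, 0.2155, 0.2319.
Standardized rate: 0.1287×12.93 + 0.1502×19.67 + 0.1205×47.31 + 0.1532×107.47 + 0.2155×193.00 + 0.2319×336.04 = 146.3001 per 100,000.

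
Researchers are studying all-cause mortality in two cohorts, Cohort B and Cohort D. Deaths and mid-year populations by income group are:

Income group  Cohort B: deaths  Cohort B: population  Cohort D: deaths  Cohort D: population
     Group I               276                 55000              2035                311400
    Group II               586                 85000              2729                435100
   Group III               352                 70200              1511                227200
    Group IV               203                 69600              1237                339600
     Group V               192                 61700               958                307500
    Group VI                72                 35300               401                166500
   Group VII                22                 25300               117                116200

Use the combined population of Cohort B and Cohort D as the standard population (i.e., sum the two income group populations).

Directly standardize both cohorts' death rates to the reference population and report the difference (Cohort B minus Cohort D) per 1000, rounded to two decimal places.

Income-specific rates per 1000 for Cohort B: 5.018, 6.894, 5.014, 2.917, 3.112, 2.040, 0.870.
For Cohort D: 6.535, 6.272, 6.651, 3.643, 3.115, 2.408, 1.007.
Combined standard total = 2305600; weights = 0.1589, 0.2256, 0.1290, 0.1775, 0.1601, 0.0875, 0.0614.
Cohort B: 0.1589×5.018 + 0.2256×6.894 + 0.1290×5.014 + 0.1775×2.917 + 0.1601×3.112 + 0.0875×2.040 + 0.0614×0.870 = 4.2473 per 1000.
Cohort D: 0.1589×6.535 + 0.2256×6.272 + 0.1290×6.651 + 0.1775×3.643 + 0.1601×3.115 + 0.0875×2.408 + 0.0614×1.007 = 4.7292 per 1000.
Difference = 4.2473 − 4.7292 = -0.4819.

-0.48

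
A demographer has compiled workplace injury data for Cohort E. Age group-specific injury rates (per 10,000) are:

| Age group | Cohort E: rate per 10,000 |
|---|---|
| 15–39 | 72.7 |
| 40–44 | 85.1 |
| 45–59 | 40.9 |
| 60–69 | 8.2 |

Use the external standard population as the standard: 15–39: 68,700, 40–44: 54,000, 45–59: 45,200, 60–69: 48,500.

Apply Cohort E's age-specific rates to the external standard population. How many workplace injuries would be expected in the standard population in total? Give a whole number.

Expected workplace injuries = Σ (standard pop × age-specific rate ÷ 10,000)
= 68,700×72.7/10,000 + 54,000×85.1/10,000 + 45,200×40.9/10,000 + 48,500×8.2/10,000
= 499.45 + 459.54 + 184.87 + 39.77 = 1183.63.

1184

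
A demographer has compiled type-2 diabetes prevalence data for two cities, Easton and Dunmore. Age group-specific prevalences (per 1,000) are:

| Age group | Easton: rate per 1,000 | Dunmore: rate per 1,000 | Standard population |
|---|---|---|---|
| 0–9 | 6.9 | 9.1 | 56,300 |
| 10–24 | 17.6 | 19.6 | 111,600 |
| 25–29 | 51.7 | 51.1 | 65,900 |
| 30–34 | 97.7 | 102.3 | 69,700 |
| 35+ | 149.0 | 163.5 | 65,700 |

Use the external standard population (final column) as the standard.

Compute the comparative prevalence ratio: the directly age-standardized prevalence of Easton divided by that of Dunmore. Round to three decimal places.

0.934

Standard total = 369,200; weights = 0.1525, 0.3023, 0.1785, 0.1888, 0.1780.
Easton: 0.1525×6.9 + 0.3023×17.6 + 0.1785×51.7 + 0.1888×97.7 + 0.1780×149.0 = 60.5597 per 1,000.
Dunmore: 0.1525×9.1 + 0.3023×19.6 + 0.1785×51.1 + 0.1888×102.3 + 0.1780×163.5 = 64.8414 per 1,000.
Ratio = 60.5597 ÷ 64.8414 = 0.93397.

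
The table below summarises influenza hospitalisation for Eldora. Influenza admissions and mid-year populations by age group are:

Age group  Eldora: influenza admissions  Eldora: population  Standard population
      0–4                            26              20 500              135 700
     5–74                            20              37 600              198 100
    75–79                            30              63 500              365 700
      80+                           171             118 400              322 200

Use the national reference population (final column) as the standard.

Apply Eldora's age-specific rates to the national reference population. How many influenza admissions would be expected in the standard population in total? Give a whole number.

Age-specific rates per 100 000 for Eldora: 126.83, 53.19, 47.24, 144.43.
Expected influenza admissions = Σ (standard pop × age-specific rate ÷ 100 000)
= 135 700×126.83/100 000 + 198 100×53.19/100 000 + 365 700×47.24/100 000 + 322 200×144.43/100 000
= 172.11 + 105.37 + 172.77 + 465.34 = 915.59.

916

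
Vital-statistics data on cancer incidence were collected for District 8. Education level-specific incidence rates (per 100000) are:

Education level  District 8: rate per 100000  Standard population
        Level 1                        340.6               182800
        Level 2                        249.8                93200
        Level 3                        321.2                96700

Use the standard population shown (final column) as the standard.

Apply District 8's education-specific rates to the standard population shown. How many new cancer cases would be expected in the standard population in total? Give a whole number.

1166

Expected new cancer cases = Σ (standard pop × education-specific rate ÷ 100000)
= 182800×340.6/100000 + 93200×249.8/100000 + 96700×321.2/100000
= 622.62 + 232.81 + 310.60 = 1166.03.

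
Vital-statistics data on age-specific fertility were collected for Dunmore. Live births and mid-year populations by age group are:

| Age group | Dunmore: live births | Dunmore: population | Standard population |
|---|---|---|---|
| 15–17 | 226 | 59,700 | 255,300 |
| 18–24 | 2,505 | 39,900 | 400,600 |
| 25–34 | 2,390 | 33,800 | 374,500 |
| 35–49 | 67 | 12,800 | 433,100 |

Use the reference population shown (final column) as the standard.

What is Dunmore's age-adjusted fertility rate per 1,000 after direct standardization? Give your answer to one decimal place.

37.5

Age-specific rates per 1,000 for Dunmore: 3.786, 62.782, 70.710, 5.234.
Standard total = 1,463,500; weights = 0.1744, 0.2737, 0.2559, 0.2959.
Standardized rate: 0.1744×3.786 + 0.2737×62.782 + 0.2559×70.710 + 0.2959×5.234 = 37.4888 per 1,000.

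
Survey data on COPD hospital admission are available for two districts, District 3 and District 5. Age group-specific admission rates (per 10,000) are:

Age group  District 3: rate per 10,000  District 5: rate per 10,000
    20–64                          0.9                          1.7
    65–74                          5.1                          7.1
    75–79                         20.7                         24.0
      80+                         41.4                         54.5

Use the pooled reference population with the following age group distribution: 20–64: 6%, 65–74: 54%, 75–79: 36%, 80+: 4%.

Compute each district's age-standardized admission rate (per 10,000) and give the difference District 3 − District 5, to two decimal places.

-2.84

Standard weights: 0.06, 0.54, 0.36, 0.04.
District 3: 0.0600×0.9 + 0.5400×5.1 + 0.3600×20.7 + 0.0400×41.4 = 11.9160 per 10,000.
District 5: 0.0600×1.7 + 0.5400×7.1 + 0.3600×24.0 + 0.0400×54.5 = 14.7560 per 10,000.
Difference = 11.9160 − 14.7560 = -2.8400.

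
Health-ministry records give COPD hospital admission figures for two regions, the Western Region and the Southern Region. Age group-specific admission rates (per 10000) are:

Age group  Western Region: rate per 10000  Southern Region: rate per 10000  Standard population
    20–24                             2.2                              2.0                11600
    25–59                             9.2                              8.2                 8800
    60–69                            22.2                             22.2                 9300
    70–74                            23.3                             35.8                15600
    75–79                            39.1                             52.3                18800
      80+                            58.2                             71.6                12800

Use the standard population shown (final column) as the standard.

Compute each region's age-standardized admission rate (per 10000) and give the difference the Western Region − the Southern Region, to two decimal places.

-7.85

Standard total = 76900; weights = 0.1508, 0.1144, 0.1209, 0.2029, 0.2445, 0.1664.
The Western Region: 0.1508×2.2 + 0.1144×9.2 + 0.1209×22.2 + 0.2029×23.3 + 0.2445×39.1 + 0.1664×58.2 = 28.0424 per 10000.
The Southern Region: 0.1508×2.0 + 0.1144×8.2 + 0.1209×22.2 + 0.2029×35.8 + 0.2445×52.3 + 0.1664×71.6 = 35.8910 per 10000.
Difference = 28.0424 − 35.8910 = -7.8486.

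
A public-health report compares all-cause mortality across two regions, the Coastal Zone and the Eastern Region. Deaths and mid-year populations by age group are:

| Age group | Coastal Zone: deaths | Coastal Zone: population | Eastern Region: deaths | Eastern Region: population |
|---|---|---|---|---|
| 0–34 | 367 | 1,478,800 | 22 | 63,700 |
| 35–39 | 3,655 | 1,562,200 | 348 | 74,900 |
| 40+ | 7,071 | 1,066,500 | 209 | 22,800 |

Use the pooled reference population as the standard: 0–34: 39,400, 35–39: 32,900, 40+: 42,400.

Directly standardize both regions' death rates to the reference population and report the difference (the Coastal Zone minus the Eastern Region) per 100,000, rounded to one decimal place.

-163.3

Age-specific rates per 100,000 for the Coastal Zone: 24.82, 233.96, 663.01.
For the Eastern Region: 34.54, 464.62, 916.67.
Standard total = 114,700; weights = 0.3435, 0.2868, 0.3697.
The Coastal Zone: 0.3435×24.82 + 0.2868×233.96 + 0.3697×663.01 = 320.7225 per 100,000.
The Eastern Region: 0.3435×34.54 + 0.2868×464.62 + 0.3697×916.67 = 483.9878 per 100,000.
Difference = 320.7225 − 483.9878 = -163.2653.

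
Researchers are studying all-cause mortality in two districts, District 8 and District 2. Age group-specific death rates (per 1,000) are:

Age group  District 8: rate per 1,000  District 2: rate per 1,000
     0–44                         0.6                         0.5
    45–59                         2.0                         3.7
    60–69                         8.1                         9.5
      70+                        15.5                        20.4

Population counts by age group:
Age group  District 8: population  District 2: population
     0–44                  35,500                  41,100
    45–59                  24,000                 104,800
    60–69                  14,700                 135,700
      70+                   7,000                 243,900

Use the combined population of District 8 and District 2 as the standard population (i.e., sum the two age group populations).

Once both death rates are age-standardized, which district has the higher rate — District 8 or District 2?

District 2

Combined standard total = 606,700; weights = 0.1263, 0.2123, 0.2479, 0.4135.
District 8: 0.1263×0.6 + 0.2123×2.0 + 0.2479×8.1 + 0.4135×15.5 = 8.9183 per 1,000.
District 2: 0.1263×0.5 + 0.2123×3.7 + 0.2479×9.5 + 0.4135×20.4 = 11.6401 per 1,000.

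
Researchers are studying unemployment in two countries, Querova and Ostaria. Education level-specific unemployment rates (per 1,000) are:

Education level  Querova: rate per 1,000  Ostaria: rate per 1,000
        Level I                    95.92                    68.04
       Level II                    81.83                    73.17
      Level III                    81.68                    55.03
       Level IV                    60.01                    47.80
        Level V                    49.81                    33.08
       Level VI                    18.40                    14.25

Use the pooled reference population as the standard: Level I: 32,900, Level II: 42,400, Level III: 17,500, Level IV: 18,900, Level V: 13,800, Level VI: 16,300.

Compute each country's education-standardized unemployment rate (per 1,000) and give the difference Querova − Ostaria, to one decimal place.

Standard total = 141,800; weights = 0.2320, 0.2990, 0.1234, 0.1333, 0.0973, 0.1150.
Querova: 0.2320×95.92 + 0.2990×81.83 + 0.1234×81.68 + 0.1333×60.01 + 0.0973×49.81 + 0.1150×18.40 = 71.7648 per 1,000.
Ostaria: 0.2320×68.04 + 0.2990×73.17 + 0.1234×55.03 + 0.1333×47.80 + 0.0973×33.08 + 0.1150×14.25 = 55.6851 per 1,000.
Difference = 71.7648 − 55.6851 = 16.0797.

16.1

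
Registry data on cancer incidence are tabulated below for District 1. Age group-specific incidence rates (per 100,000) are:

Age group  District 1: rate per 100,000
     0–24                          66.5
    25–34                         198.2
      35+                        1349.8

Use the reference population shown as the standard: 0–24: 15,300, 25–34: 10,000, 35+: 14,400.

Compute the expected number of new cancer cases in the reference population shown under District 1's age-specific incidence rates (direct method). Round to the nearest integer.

224

Expected new cancer cases = Σ (standard pop × age-specific rate ÷ 100,000)
= 15,300×66.5/100,000 + 10,000×198.2/100,000 + 14,400×1349.8/100,000
= 10.17 + 19.82 + 194.37 = 224.37.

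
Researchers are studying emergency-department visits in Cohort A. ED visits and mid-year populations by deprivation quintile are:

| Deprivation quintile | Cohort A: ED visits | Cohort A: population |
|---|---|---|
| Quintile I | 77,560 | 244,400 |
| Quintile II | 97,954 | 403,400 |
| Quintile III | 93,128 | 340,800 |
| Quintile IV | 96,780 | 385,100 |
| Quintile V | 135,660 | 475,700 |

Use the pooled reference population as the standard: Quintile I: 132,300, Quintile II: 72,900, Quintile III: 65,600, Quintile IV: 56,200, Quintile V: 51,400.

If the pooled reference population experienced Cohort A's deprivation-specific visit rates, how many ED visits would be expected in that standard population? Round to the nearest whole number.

Deprivation-specific rates per 1,000 for Cohort A: 317.349, 242.821, 273.263, 251.311, 285.180.
Expected ED visits = Σ (standard pop × deprivation-specific rate ÷ 1,000)
= 132,300×317.349/1,000 + 72,900×242.821/1,000 + 65,600×273.263/1,000 + 56,200×251.311/1,000 + 51,400×285.180/1,000
= 41985.22 + 17701.65 + 17926.05 + 14123.70 + 14658.24 = 106394.86.

106395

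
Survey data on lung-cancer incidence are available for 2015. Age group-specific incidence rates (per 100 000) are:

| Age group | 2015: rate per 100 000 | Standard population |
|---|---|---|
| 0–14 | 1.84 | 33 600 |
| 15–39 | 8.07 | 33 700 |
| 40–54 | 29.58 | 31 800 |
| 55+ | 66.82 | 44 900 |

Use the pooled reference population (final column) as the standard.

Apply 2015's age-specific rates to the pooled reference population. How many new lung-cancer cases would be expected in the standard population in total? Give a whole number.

43

Expected new lung-cancer cases = Σ (standard pop × age-specific rate ÷ 100 000)
= 33 600×1.84/100 000 + 33 700×8.07/100 000 + 31 800×29.58/100 000 + 44 900×66.82/100 000
= 0.62 + 2.72 + 9.41 + 30.00 = 42.75.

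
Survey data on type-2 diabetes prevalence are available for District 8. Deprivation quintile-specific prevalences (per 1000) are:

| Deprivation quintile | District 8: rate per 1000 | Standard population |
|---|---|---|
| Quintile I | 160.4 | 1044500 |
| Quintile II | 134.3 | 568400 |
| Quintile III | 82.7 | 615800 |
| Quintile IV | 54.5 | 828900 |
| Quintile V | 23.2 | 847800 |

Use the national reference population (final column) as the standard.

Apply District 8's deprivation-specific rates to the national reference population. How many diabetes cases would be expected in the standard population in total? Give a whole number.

359645

Expected diabetes cases = Σ (standard pop × deprivation-specific rate ÷ 1000)
= 1044500×160.4/1000 + 568400×134.3/1000 + 615800×82.7/1000 + 828900×54.5/1000 + 847800×23.2/1000
= 167537.80 + 76336.12 + 50926.66 + 45175.05 + 19668.96 = 359644.59.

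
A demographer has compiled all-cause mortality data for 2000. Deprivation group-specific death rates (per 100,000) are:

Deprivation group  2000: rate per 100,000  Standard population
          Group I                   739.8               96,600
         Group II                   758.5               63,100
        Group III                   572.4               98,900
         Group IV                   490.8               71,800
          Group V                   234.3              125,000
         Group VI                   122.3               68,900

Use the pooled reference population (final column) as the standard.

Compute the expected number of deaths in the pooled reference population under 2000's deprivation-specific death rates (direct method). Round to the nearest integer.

2489

Expected deaths = Σ (standard pop × deprivation-specific rate ÷ 100,000)
= 96,600×739.8/100,000 + 63,100×758.5/100,000 + 98,900×572.4/100,000 + 71,800×490.8/100,000 + 125,000×234.3/100,000 + 68,900×122.3/100,000
= 714.65 + 478.61 + 566.10 + 352.39 + 292.88 + 84.26 = 2488.90.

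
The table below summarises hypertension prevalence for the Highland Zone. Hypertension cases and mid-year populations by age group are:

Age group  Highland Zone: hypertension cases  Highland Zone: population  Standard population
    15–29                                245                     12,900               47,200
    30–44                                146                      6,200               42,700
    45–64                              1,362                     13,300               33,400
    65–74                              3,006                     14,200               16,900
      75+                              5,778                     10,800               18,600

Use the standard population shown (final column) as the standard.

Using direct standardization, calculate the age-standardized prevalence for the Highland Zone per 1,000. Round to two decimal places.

Age-specific rates per 1,000 for the Highland Zone: 18.992, 23.548, 102.406, 211.690, 535.000.
Standard total = 158,800; weights = 0.2972, 0.2689, 0.2103, 0.1064, 0.1171.
Standardized rate: 0.2972×18.992 + 0.2689×23.548 + 0.2103×102.406 + 0.1064×211.690 + 0.1171×535.000 = 118.7083 per 1,000.

118.71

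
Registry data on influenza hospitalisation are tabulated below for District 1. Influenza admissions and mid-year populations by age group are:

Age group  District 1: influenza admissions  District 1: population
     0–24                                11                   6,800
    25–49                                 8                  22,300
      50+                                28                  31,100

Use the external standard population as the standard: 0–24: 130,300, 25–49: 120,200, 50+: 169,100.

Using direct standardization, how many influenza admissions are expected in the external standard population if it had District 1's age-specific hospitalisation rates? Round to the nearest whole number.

406

Age-specific rates per 100,000 for District 1: 161.76, 35.87, 90.03.
Expected influenza admissions = Σ (standard pop × age-specific rate ÷ 100,000)
= 130,300×161.76/100,000 + 120,200×35.87/100,000 + 169,100×90.03/100,000
= 210.78 + 43.12 + 152.24 = 406.14.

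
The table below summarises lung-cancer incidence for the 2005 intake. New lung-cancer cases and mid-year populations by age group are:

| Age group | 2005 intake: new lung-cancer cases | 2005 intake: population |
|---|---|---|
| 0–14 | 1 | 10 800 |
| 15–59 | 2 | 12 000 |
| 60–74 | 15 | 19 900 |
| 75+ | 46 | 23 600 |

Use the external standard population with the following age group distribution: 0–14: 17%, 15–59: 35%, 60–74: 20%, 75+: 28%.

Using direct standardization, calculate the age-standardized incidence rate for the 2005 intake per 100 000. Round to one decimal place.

77.1

Age-specific rates per 100 000 for the 2005 intake: 9.26, 16.67, 75.38, 194.92.
Standard weights: 0.17, 0.35, 0.20, 0.28.
Standardized rate: 0.1700×9.26 + 0.3500×16.67 + 0.2000×75.38 + 0.2800×194.92 = 77.0591 per 100 000.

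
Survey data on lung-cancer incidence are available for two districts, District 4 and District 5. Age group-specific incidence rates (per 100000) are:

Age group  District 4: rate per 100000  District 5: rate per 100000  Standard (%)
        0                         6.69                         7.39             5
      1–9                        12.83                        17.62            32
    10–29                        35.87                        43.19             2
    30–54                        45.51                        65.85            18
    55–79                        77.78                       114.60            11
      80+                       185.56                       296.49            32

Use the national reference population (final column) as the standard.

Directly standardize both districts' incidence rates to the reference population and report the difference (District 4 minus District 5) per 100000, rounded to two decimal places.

-44.92

Standard weights: 0.05, 0.32, 0.02, 0.18, 0.11, 0.32.
District 4: 0.0500×6.69 + 0.3200×12.83 + 0.0200×35.87 + 0.1800×45.51 + 0.1100×77.78 + 0.3200×185.56 = 81.2843 per 100000.
District 5: 0.0500×7.39 + 0.3200×17.62 + 0.0200×43.19 + 0.1800×65.85 + 0.1100×114.60 + 0.3200×296.49 = 126.2075 per 100000.
Difference = 81.2843 − 126.2075 = -44.9232.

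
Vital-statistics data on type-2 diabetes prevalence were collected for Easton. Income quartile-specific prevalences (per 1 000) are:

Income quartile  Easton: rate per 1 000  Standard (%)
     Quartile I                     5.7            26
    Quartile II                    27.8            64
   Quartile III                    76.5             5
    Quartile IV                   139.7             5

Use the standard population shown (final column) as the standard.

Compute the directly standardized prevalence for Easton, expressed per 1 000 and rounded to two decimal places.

30.08

Standard weights: 0.26, 0.64, 0.05, 0.05.
Standardized rate: 0.2600×5.7 + 0.6400×27.8 + 0.0500×76.5 + 0.0500×139.7 = 30.0840 per 1 000.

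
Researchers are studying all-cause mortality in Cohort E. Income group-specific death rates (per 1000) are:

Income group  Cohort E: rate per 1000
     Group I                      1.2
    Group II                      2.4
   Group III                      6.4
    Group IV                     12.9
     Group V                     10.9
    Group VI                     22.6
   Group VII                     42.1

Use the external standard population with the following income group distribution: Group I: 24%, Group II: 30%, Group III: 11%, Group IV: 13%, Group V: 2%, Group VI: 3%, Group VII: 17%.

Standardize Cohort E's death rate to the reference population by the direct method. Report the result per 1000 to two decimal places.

11.44

Standard weights: 0.24, 0.30, 0.11, 0.13, 0.02, 0.03, 0.17.
Standardized rate: 0.2400×1.2 + 0.3000×2.4 + 0.1100×6.4 + 0.1300×12.9 + 0.0200×10.9 + 0.0300×22.6 + 0.1700×42.1 = 11.4420 per 1000.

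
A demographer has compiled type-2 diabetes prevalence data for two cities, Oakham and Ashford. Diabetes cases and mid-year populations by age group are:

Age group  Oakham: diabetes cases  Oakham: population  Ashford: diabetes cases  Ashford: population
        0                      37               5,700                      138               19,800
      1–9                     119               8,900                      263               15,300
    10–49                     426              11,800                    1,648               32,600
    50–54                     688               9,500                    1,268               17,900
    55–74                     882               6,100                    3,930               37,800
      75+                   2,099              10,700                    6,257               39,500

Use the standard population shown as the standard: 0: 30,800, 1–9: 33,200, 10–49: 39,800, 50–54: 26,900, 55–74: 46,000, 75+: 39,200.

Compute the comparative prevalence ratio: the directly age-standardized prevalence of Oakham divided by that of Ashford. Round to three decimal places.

Age-specific rates per 1,000 for Oakham: 6.491, 13.371, 36.102, 72.421, 144.590, 196.168.
For Ashford: 6.970, 17.190, 50.552, 70.838, 103.968, 158.405.
Standard total = 215,900; weights = 0.1427, 0.1538, 0.1843, 0.1246, 0.2131, 0.1816.
Oakham: 0.1427×6.491 + 0.1538×13.371 + 0.1843×36.102 + 0.1246×72.421 + 0.2131×144.590 + 0.1816×196.168 = 85.0846 per 1,000.
Ashford: 0.1427×6.970 + 0.1538×17.190 + 0.1843×50.552 + 0.1246×70.838 + 0.2131×103.968 + 0.1816×158.405 = 72.6952 per 1,000.
Ratio = 85.0846 ÷ 72.6952 = 1.17043.

1.170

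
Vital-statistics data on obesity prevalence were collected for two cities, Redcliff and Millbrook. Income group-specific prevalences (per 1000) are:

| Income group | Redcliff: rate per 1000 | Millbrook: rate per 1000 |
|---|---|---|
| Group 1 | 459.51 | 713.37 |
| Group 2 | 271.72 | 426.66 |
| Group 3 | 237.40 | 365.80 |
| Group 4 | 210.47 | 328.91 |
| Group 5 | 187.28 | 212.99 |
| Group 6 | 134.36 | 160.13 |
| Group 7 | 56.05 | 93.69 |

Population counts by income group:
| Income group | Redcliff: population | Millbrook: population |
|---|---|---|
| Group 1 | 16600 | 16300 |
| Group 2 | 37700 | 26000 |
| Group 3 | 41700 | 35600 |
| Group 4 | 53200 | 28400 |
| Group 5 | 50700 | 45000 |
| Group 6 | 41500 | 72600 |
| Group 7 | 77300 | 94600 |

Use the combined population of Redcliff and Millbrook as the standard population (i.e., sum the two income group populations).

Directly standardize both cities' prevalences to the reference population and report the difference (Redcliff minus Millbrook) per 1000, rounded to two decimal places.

-77.97

Combined standard total = 637200; weights = 0.0516, 0.1000, 0.1213, 0.1281, 0.1502, 0.1791, 0.2698.
Redcliff: 0.0516×459.51 + 0.1000×271.72 + 0.1213×237.40 + 0.1281×210.47 + 0.1502×187.28 + 0.1791×134.36 + 0.2698×56.05 = 173.9485 per 1000.
Millbrook: 0.0516×713.37 + 0.1000×426.66 + 0.1213×365.80 + 0.1281×328.91 + 0.1502×212.99 + 0.1791×160.13 + 0.2698×93.69 = 251.9190 per 1000.
Difference = 173.9485 − 251.9190 = -77.9705.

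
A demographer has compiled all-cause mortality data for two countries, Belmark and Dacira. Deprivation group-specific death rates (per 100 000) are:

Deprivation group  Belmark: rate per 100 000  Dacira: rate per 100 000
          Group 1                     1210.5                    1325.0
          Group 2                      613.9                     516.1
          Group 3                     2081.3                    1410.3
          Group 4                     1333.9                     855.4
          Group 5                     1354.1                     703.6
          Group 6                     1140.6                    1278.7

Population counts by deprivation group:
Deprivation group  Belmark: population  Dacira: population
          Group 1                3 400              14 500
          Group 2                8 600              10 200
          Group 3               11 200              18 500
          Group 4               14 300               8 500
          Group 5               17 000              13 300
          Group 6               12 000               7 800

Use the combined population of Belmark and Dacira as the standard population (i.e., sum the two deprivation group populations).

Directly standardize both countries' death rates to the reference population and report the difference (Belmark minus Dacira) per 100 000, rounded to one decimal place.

341.7

Combined standard total = 139 300; weights = 0.1285, 0.1350, 0.2132, 0.1637, 0.2175, 0.1421.
Belmark: 0.1285×1210.5 + 0.1350×613.9 + 0.2132×2081.3 + 0.1637×1333.9 + 0.2175×1354.1 + 0.1421×1140.6 = 1357.1422 per 100 000.
Dacira: 0.1285×1325.0 + 0.1350×516.1 + 0.2132×1410.3 + 0.1637×855.4 + 0.2175×703.6 + 0.1421×1278.7 = 1015.4095 per 100 000.
Difference = 1357.1422 − 1015.4095 = 341.7327.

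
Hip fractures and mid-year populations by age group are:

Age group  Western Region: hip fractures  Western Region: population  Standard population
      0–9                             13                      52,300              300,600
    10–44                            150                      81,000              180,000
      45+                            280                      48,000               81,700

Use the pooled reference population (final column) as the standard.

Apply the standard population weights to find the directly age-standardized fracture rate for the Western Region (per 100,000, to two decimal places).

Age-specific rates per 100,000 for the Western Region: 24.86, 185.19, 583.33.
Standard total = 562,300; weights = 0.5346, 0.3201, 0.1453.
Standardized rate: 0.5346×24.86 + 0.3201×185.19 + 0.1453×583.33 = 157.3245 per 100,000.

157.32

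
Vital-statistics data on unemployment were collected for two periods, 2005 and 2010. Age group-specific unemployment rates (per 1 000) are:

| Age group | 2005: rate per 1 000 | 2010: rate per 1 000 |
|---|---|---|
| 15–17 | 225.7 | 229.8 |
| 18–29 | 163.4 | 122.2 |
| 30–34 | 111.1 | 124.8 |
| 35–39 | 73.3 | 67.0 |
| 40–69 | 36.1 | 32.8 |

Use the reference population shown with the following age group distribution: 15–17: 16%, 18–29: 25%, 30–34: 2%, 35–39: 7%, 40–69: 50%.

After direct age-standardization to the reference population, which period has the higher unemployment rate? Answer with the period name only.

Standard weights: 0.16, 0.25, 0.02, 0.07, 0.50.
2005: 0.1600×225.7 + 0.2500×163.4 + 0.0200×111.1 + 0.0700×73.3 + 0.5000×36.1 = 102.3650 per 1 000.
2010: 0.1600×229.8 + 0.2500×122.2 + 0.0200×124.8 + 0.0700×67.0 + 0.5000×32.8 = 90.9040 per 1 000.

2005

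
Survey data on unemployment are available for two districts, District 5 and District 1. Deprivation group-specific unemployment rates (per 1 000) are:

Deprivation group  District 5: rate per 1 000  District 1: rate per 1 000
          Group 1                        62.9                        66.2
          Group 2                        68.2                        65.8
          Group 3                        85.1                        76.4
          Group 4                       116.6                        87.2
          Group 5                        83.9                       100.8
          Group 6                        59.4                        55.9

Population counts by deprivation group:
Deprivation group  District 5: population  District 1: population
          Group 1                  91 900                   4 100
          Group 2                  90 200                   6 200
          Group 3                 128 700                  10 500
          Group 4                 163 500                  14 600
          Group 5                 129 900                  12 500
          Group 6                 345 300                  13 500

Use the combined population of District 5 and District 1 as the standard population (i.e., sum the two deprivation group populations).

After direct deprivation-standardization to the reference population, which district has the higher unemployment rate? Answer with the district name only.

District 5

Combined standard total = 1 010 900; weights = 0.0950, 0.0954, 0.1377, 0.1762, 0.1409, 0.3549.
District 5: 0.0950×62.9 + 0.0954×68.2 + 0.1377×85.1 + 0.1762×116.6 + 0.1409×83.9 + 0.3549×59.4 = 77.6391 per 1 000.
District 1: 0.0950×66.2 + 0.0954×65.8 + 0.1377×76.4 + 0.1762×87.2 + 0.1409×100.8 + 0.3549×55.9 = 72.4843 per 1 000.
The crude rates (77.26 vs 77.68) would put District 1 higher, but that reflects its deprivation composition; once standardized to a common deprivation structure, District 5 has the higher underlying rate.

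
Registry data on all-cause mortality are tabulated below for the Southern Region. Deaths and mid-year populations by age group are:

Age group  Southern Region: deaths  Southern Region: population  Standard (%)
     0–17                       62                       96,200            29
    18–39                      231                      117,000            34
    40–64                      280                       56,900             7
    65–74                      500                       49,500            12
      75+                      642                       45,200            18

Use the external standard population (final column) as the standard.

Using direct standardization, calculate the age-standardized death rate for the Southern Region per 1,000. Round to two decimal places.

Age-specific rates per 1,000 for the Southern Region: 0.644, 1.974, 4.921, 10.101, 14.204.
Standard weights: 0.29, 0.34, 0.07, 0.12, 0.18.
Standardized rate: 0.2900×0.644 + 0.3400×1.974 + 0.0700×4.921 + 0.1200×10.101 + 0.1800×14.204 = 4.9714 per 1,000.

4.97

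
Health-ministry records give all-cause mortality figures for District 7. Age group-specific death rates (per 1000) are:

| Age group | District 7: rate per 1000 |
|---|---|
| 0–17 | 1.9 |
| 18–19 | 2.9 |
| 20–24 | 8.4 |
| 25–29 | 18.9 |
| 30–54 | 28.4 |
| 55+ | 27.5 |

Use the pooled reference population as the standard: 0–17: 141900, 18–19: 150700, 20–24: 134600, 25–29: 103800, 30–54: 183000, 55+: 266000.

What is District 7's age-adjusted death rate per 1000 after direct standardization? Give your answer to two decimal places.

16.64

Standard total = 980000; weights = 0.1448, 0.1538, 0.1373, 0.1059, 0.1867, 0.2714.
Standardized rate: 0.1448×1.9 + 0.1538×2.9 + 0.1373×8.4 + 0.1059×18.9 + 0.1867×28.4 + 0.2714×27.5 = 16.6442 per 1000.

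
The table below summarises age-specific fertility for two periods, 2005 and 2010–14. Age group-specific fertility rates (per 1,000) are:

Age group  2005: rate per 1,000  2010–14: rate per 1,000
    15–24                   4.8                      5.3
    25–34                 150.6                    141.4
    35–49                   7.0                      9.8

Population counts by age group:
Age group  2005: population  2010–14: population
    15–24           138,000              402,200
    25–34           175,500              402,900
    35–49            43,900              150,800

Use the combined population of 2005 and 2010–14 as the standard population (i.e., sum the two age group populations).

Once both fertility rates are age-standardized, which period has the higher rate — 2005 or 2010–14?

2005

Combined standard total = 1,313,300; weights = 0.4113, 0.4404, 0.1483.
2005: 0.4113×4.8 + 0.4404×150.6 + 0.1483×7.0 = 69.3390 per 1,000.
2010–14: 0.4113×5.3 + 0.4404×141.4 + 0.1483×9.8 = 65.9079 per 1,000.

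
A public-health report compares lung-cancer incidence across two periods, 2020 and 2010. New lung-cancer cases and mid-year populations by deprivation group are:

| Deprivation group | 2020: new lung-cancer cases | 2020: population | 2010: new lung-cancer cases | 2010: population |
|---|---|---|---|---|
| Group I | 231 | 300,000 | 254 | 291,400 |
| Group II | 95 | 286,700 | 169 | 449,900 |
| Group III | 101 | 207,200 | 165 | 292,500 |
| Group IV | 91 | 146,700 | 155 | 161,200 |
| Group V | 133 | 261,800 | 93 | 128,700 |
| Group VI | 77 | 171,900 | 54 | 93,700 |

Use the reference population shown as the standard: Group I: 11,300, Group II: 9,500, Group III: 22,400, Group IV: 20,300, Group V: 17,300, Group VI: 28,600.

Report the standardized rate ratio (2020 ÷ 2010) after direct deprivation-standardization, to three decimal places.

Deprivation-specific rates per 100,000 for 2020: 77.00, 33.14, 48.75, 62.03, 50.80, 44.79.
For 2010: 87.17, 37.56, 56.41, 96.15, 72.26, 57.63.
Standard total = 109,400; weights = 0.1033, 0.0868, 0.2048, 0.1856, 0.1581, 0.2614.
2020: 0.1033×77.00 + 0.0868×33.14 + 0.2048×48.75 + 0.1856×62.03 + 0.1581×50.80 + 0.2614×44.79 = 52.0657 per 100,000.
2010: 0.1033×87.17 + 0.0868×37.56 + 0.2048×56.41 + 0.1856×96.15 + 0.1581×72.26 + 0.2614×57.63 = 68.1508 per 100,000.
Ratio = 52.0657 ÷ 68.1508 = 0.76398.

0.764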